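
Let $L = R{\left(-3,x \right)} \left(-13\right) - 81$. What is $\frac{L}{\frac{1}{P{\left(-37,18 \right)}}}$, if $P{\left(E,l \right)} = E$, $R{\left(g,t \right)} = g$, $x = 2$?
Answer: $1554$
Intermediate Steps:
$L = -42$ ($L = \left(-3\right) \left(-13\right) - 81 = 39 - 81 = -42$)
$\frac{L}{\frac{1}{P{\left(-37,18 \right)}}} = - \frac{42}{\frac{1}{-37}} = - \frac{42}{- \frac{1}{37}} = \left(-42\right) \left(-37\right) = 1554$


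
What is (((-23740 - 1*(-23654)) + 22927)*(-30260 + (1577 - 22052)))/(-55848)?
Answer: 89141395/4296 ≈ 20750.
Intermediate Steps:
(((-23740 - 1*(-23654)) + 22927)*(-30260 + (1577 - 22052)))/(-55848) = (((-23740 + 23654) + 22927)*(-30260 - 20475))*(-1/55848) = ((-86 + 22927)*(-50735))*(-1/55848) = (22841*(-50735))*(-1/55848) = -1158838135*(-1/55848) = 89141395/4296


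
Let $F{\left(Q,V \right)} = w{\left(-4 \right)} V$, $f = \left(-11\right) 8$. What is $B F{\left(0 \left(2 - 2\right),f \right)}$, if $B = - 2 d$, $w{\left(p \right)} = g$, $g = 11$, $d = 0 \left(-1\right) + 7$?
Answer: $13552$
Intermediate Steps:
$f = -88$
$d = 7$ ($d = 0 + 7 = 7$)
$w{\left(p \right)} = 11$
$F{\left(Q,V \right)} = 11 V$
$B = -14$ ($B = \left(-2\right) 7 = -14$)
$B F{\left(0 \left(2 - 2\right),f \right)} = - 14 \cdot 11 \left(-88\right) = \left(-14\right) \left(-968\right) = 13552$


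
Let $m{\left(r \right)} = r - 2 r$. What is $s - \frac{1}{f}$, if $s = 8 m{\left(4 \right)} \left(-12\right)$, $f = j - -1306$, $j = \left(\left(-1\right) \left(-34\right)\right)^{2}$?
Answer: $\frac{945407}{2462} \approx 384.0$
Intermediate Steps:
$j = 1156$ ($j = 34^{2} = 1156$)
$m{\left(r \right)} = - r$
$f = 2462$ ($f = 1156 - -1306 = 1156 + 1306 = 2462$)
$s = 384$ ($s = 8 \left(\left(-1\right) 4\right) \left(-12\right) = 8 \left(-4\right) \left(-12\right) = \left(-32\right) \left(-12\right) = 384$)
$s - \frac{1}{f} = 384 - \frac{1}{2462} = \frac{945407}{2462}$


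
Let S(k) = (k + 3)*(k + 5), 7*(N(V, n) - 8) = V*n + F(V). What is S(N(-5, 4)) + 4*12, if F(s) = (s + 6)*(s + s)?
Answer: 5219/49 ≈ 106.51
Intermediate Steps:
F(s) = 2*s*(6 + s) (F(s) = (6 + s)*(2*s) = 2*s*(6 + s))
N(V, n) = 8 + V*n/7 + 2*V*(6 + V)/7 (N(V, n) = 8 + (V*n + 2*V*(6 + V))/7 = 8 + (V*n/7 + 2*V*(6 + V)/7) = 8 + V*n/7 + 2*V*(6 + V)/7)
S(k) = (3 + k)*(5 + k)
S(N(-5, 4)) + 4*12 = (15 + (8 + (1/7)*(-5)*4 + (2/7)*(-5)*(6 - 5))**2 + 8*(8 + (1/7)*(-5)*4 + (2/7)*(-5)*(6 - 5))) + 4*12 = (15 + (8 - 20/7 + (2/7)*(-5)*1)**2 + 8*(8 - 20/7 + (2/7)*(-5)*1)) + 48 = (15 + (8 - 20/7 - 10/7)**2 + 8*(8 - 20/7 - 10/7)) + 48 = (15 + (26/7)**2 + 8*(26/7)) + 48 = (15 + 676/49 + 208/7) + 48 = 2867/49 + 48 = 5219/49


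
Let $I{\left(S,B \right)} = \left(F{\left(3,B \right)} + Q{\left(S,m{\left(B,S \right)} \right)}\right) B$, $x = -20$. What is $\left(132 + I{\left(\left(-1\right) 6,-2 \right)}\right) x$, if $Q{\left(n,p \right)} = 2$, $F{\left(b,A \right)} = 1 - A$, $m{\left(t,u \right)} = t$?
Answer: $-2440$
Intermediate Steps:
$I{\left(S,B \right)} = B \left(3 - B\right)$ ($I{\left(S,B \right)} = \left(\left(1 - B\right) + 2\right) B = \left(3 - B\right) B = B \left(3 - B\right)$)
$\left(132 + I{\left(\left(-1\right) 6,-2 \right)}\right) x = \left(132 - 2 \left(3 - -2\right)\right) \left(-20\right) = \left(132 - 2 \left(3 + 2\right)\right) \left(-20\right) = \left(132 - 10\right) \left(-20\right) = 122 \left(-20\right) = -2440$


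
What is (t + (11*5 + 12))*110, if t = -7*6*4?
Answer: -11110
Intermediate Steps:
t = -168 (t = -42*4 = -168)
(t + (11*5 + 12))*110 = (-168 + (11*5 + 12))*110 = (-168 + (55 + 12))*110 = (-168 + 67)*110 = -101*110 = -11110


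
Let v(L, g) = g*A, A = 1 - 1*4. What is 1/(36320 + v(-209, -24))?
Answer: 1/36392 ≈ 2.7479e-5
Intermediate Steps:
A = -3 (A = 1 - 4 = -3)
v(L, g) = -3*g (v(L, g) = g*(-3) = -3*g)
1/(36320 + v(-209, -24)) = 1/(36320 - 3*(-24)) = 1/(36320 + 72) = 1/36392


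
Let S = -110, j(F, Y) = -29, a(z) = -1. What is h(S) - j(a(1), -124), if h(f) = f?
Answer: -81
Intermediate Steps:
h(S) - j(a(1), -124) = -110 - 1*(-29) = -110 + 29 = -81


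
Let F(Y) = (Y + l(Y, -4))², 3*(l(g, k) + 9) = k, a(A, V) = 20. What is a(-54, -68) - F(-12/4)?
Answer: -1420/9 ≈ -157.78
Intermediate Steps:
l(g, k) = -9 + k/3
F(Y) = (-31/3 + Y)² (F(Y) = (Y + (-9 + (⅓)*(-4)))² = (Y + (-9 - 4/3))² = (Y - 31/3)² = (-31/3 + Y)²)
a(-54, -68) - F(-12/4) = 20 - (-31 + 3*(-12/4))²/9 = 20 - (-31 + 3*(-12*¼))²/9 = 20 - (-31 + 3*(-3))²/9 = 20 - (-31 - 9)²/9 = 20 - (-40)²/9 = 20 - 1600/9 = -1420/9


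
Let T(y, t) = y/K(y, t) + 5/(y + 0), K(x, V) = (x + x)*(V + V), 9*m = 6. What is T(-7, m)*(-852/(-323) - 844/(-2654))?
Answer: -633455/631652 ≈ -1.0029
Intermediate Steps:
m = ⅔ (m = (⅑)*6 = ⅔ ≈ 0.66667)
K(x, V) = 4*V*x (K(x, V) = (2*x)*(2*V) = 4*V*x)
T(y, t) = 5/y + 1/(4*t) (T(y, t) = y/((4*t*y)) + 5/(y + 0) = y*(1/(4*t*y)) + 5/y = 1/(4*t) + 5/y = 5/y + 1/(4*t))
T(-7, m)*(-852/(-323) - 844/(-2654)) = (5/(-7) + 1/(4*(⅔)))*(-852/(-323) - 844/(-2654)) = (5*(-⅐) + (¼)*(3/2))*(-852*(-1/323) - 844*(-1/2654)) = (-5/7 + 3/8)*(852/323 + 422/1327) = -19/56*1266910/428621 = -633455/631652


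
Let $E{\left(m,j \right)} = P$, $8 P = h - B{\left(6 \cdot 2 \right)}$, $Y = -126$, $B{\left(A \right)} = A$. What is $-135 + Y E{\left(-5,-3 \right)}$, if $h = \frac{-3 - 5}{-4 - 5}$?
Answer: $40$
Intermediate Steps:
$h = \frac{8}{9}$ ($h = - \frac{8}{-9} = \left(-8\right) \left(- \frac{1}{9}\right) = \frac{8}{9} \approx 0.88889$)
$P = - \frac{25}{18}$ ($P = \frac{\frac{8}{9} - 6 \cdot 2}{8} = \frac{\frac{8}{9} - 12}{8} = \frac{1}{8} \left(- \frac{100}{9}\right) = - \frac{25}{18} \approx -1.3889$)
$E{\left(m,j \right)} = - \frac{25}{18}$
$-135 + Y E{\left(-5,-3 \right)} = -135 - -175 = -135 + 175 = 40$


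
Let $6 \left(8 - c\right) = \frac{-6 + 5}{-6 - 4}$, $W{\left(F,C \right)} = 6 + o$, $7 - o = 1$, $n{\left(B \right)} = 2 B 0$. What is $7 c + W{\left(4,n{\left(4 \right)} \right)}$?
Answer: $\frac{4073}{60} \approx 67.883$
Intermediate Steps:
$n{\left(B \right)} = 0$
$o = 6$ ($o = 7 - 1 = 6$)
$W{\left(F,C \right)} = 12$ ($W{\left(F,C \right)} = 6 + 6 = 12$)
$c = \frac{479}{60}$ ($c = 8 - \frac{\left(-6 + 5\right) \frac{1}{-6 - 4}}{6} = 8 - \frac{\left(-1\right) \frac{1}{-10}}{6} = 8 - \frac{\left(-1\right) \left(- \frac{1}{10}\right)}{6} = 8 - \frac{1}{60} = \frac{479}{60} \approx 7.9833$)
$7 c + W{\left(4,n{\left(4 \right)} \right)} = 7 \cdot \frac{479}{60} + 12 = \frac{3353}{60} + 12 = \frac{4073}{60}$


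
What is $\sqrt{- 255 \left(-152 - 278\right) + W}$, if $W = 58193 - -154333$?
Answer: $8 \sqrt{5034} \approx 567.61$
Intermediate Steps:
$W = 212526$ ($W = 58193 + 154333 = 212526$)
$\sqrt{- 255 \left(-152 - 278\right) + W} = \sqrt{- 255 \left(-152 - 278\right) + 212526} = \sqrt{\left(-255\right) \left(-430\right) + 212526} = \sqrt{109650 + 212526} = \sqrt{322176} = 8 \sqrt{5034}$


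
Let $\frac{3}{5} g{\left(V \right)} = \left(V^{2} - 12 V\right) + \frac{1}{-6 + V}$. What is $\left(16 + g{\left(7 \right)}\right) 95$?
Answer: $- \frac{11590}{3} \approx -3863.3$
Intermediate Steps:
$g{\left(V \right)} = - 20 V + \frac{5 V^{2}}{3} + \frac{5}{3 \left(-6 + V\right)}$ ($g{\left(V \right)} = \frac{5 \left(\left(V^{2} - 12 V\right) + \frac{1}{-6 + V}\right)}{3} = \frac{5 \left(V^{2} + \frac{1}{-6 + V} - 12 V\right)}{3} = - 20 V + \frac{5 V^{2}}{3} + \frac{5}{3 \left(-6 + V\right)}$)
$\left(16 + g{\left(7 \right)}\right) 95 = \left(16 + \frac{5 \left(1 + 7^{3} - 18 \cdot 7^{2} + 72 \cdot 7\right)}{3 \left(-6 + 7\right)}\right) 95 = \left(16 + \frac{5 \left(1 + 343 - 882 + 504\right)}{3 \cdot 1}\right) 95 = \left(16 + \frac{5}{3} \cdot 1 \left(1 + 343 - 882 + 504\right)\right) 95 = \left(16 + \frac{5}{3} \cdot 1 \left(-34\right)\right) 95 = \left(16 - \frac{170}{3}\right) 95 = \left(- \frac{122}{3}\right) 95 = - \frac{11590}{3}$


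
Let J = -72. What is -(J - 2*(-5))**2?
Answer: -3844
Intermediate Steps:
-(J - 2*(-5))**2 = -(-72 - 2*(-5))**2 = -(-72 + 10)**2 = -1*(-62)**2 = -1*3844 = -3844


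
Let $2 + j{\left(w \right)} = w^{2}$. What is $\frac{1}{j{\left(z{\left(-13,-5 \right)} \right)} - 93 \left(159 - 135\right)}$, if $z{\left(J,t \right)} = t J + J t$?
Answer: $\frac{1}{14666} \approx 6.8185 \cdot 10^{-5}$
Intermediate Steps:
$z{\left(J,t \right)} = 2 J t$ ($z{\left(J,t \right)} = J t + J t = 2 J t$)
$j{\left(w \right)} = -2 + w^{2}$
$\frac{1}{j{\left(z{\left(-13,-5 \right)} \right)} - 93 \left(159 - 135\right)} = \frac{1}{\left(-2 + \left(2 \left(-13\right) \left(-5\right)\right)^{2}\right) - 93 \left(159 - 135\right)} = \frac{1}{\left(-2 + 130^{2}\right) - 2232} = \frac{1}{\left(-2 + 16900\right) - 2232} = \frac{1}{16898 - 2232} = \frac{1}{14666}$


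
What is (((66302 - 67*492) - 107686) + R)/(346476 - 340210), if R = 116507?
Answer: 3243/482 ≈ 6.7282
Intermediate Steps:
(((66302 - 67*492) - 107686) + R)/(346476 - 340210) = (((66302 - 67*492) - 107686) + 116507)/(346476 - 340210) = (((66302 - 32964) - 107686) + 116507)/6266 = ((33338 - 107686) + 116507)*(1/6266) = (-74348 + 116507)*(1/6266) = 42159*(1/6266) = 3243/482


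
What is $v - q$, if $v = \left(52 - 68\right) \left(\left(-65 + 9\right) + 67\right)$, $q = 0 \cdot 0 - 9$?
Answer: $-167$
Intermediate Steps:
$q = -9$ ($q = 0 - 9 = -9$)
$v = -176$ ($v = - 16 \left(-56 + 67\right) = \left(-16\right) 11 = -176$)
$v - q = -176 - -9 = -176 + 9 = -167$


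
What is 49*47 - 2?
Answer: 2301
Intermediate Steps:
49*47 - 2 = 2303 - 2 = 2301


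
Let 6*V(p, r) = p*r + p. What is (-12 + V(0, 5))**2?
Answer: 144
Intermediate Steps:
V(p, r) = p/6 + p*r/6 (V(p, r) = (p*r + p)/6 = (p + p*r)/6 = p/6 + p*r/6)
(-12 + V(0, 5))**2 = (-12 + (1/6)*0*(1 + 5))**2 = (-12 + (1/6)*0*6)**2 = (-12 + 0)**2 = (-12)**2 = 144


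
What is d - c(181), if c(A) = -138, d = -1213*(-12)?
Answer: 14694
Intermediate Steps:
d = 14556
d - c(181) = 14556 - 1*(-138) = 14556 + 138 = 14694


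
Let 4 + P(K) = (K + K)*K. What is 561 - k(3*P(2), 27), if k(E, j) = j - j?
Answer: 561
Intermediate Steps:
P(K) = -4 + 2*K² (P(K) = -4 + (K + K)*K = -4 + (2*K)*K = -4 + 2*K²)
k(E, j) = 0
561 - k(3*P(2), 27) = 561 - 1*0 = 561 + 0 = 561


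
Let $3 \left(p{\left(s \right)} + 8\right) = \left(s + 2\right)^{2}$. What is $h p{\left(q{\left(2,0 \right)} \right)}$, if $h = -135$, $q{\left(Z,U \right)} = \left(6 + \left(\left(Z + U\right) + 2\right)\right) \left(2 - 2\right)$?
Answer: $900$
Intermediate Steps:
$q{\left(Z,U \right)} = 0$ ($q{\left(Z,U \right)} = \left(6 + \left(\left(U + Z\right) + 2\right)\right) 0 = \left(6 + \left(2 + U + Z\right)\right) 0 = \left(8 + U + Z\right) 0 = 0$)
$p{\left(s \right)} = -8 + \frac{\left(2 + s\right)^{2}}{3}$ ($p{\left(s \right)} = -8 + \frac{\left(s + 2\right)^{2}}{3} = -8 + \frac{\left(2 + s\right)^{2}}{3}$)
$h p{\left(q{\left(2,0 \right)} \right)} = - 135 \left(-8 + \frac{\left(2 + 0\right)^{2}}{3}\right) = - 135 \left(-8 + \frac{2^{2}}{3}\right) = - 135 \left(-8 + \frac{1}{3} \cdot 4\right) = - 135 \left(-8 + \frac{4}{3}\right) = \left(-135\right) \left(- \frac{20}{3}\right) = 900$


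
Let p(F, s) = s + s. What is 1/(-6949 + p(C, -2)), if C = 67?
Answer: -1/6953 ≈ -0.00014382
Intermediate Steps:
p(F, s) = 2*s
1/(-6949 + p(C, -2)) = 1/(-6949 + 2*(-2)) = 1/(-6949 - 4) = 1/(-6953) = -1/6953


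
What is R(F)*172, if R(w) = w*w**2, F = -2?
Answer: -1376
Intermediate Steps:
R(w) = w**3
R(F)*172 = (-2)**3*172 = -8*172 = -1376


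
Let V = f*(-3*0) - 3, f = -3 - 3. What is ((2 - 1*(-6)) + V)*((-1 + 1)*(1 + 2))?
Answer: 0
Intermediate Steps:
f = -6
V = -3 (V = -(-18)*0 - 3 = -6*0 - 3 = 0 - 3 = -3)
((2 - 1*(-6)) + V)*((-1 + 1)*(1 + 2)) = ((2 - 1*(-6)) - 3)*((-1 + 1)*(1 + 2)) = ((2 + 6) - 3)*(0*3) = (8 - 3)*0 = 5*0 = 0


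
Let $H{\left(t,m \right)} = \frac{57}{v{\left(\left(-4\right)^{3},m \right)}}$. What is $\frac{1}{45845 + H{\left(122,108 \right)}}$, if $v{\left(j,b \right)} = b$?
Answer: $\frac{36}{1650439} \approx 2.1812 \cdot 10^{-5}$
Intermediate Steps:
$H{\left(t,m \right)} = \frac{57}{m}$
$\frac{1}{45845 + H{\left(122,108 \right)}} = \frac{1}{45845 + \frac{57}{108}} = \frac{1}{45845 + 57 \cdot \frac{1}{108}} = \frac{1}{45845 + \frac{19}{36}} = \frac{1}{\frac{1650439}{36}} = \frac{36}{1650439}$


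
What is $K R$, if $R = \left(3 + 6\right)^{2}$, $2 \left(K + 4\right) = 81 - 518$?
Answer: $- \frac{36045}{2} \approx -18023.0$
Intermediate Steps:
$K = - \frac{445}{2}$ ($K = -4 + \frac{81 - 518}{2} = -4 + \frac{1}{2} \left(-437\right) = -4 - \frac{437}{2} = - \frac{445}{2} \approx -222.5$)
$R = 81$ ($R = 9^{2} = 81$)
$K R = \left(- \frac{445}{2}\right) 81 = - \frac{36045}{2}$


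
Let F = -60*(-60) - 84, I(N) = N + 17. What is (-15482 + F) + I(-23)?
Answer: -11972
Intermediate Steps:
I(N) = 17 + N
F = 3516 (F = 3600 - 84 = 3516)
(-15482 + F) + I(-23) = (-15482 + 3516) + (17 - 23) = -11966 - 6 = -11972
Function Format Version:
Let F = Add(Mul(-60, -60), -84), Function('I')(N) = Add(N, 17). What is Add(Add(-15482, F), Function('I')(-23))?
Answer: -11972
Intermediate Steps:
Function('I')(N) = Add(17, N)
F = 3516 (F = Add(3600, -84) = 3516)
Add(Add(-15482, F), Function('I')(-23)) = Add(Add(-15482, 3516), Add(17, -23)) = Add(-11966, -6) = -11972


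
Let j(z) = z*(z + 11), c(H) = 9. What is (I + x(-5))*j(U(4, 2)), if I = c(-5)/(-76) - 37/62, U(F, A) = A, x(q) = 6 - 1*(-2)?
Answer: 223119/1178 ≈ 189.41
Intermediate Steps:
x(q) = 8 (x(q) = 6 + 2 = 8)
j(z) = z*(11 + z)
I = -1685/2356 (I = 9/(-76) - 37/62 = 9*(-1/76) - 37*1/62 = -9/76 - 37/62 = -1685/2356 ≈ -0.71520)
(I + x(-5))*j(U(4, 2)) = (-1685/2356 + 8)*(2*(11 + 2)) = 17163*(2*13)/2356 = (17163/2356)*26 = 223119/1178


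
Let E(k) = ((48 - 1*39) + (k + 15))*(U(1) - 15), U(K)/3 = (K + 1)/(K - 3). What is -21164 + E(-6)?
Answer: -21488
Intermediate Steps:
U(K) = 3*(1 + K)/(-3 + K) (U(K) = 3*((K + 1)/(K - 3)) = 3*((1 + K)/(-3 + K)) = 3*(1 + K)/(-3 + K))
E(k) = -432 - 18*k (E(k) = ((48 - 1*39) + (k + 15))*(3*(1 + 1)/(-3 + 1) - 15) = ((48 - 39) + (15 + k))*(3*2/(-2) - 15) = (9 + (15 + k))*(3*(-½)*2 - 15) = (24 + k)*(-3 - 15) = (24 + k)*(-18) = -432 - 18*k)
-21164 + E(-6) = -21164 + (-432 - 18*(-6)) = -21164 + (-432 + 108) = -21164 - 324 = -21488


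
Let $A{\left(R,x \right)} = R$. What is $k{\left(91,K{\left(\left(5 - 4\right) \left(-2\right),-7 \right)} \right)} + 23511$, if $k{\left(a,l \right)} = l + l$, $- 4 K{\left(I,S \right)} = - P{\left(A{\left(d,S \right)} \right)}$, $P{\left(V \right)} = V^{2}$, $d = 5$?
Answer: $\frac{47047}{2} \approx 23524.0$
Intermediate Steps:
$K{\left(I,S \right)} = \frac{25}{4}$ ($K{\left(I,S \right)} = - \frac{\left(-1\right) 5^{2}}{4} = - \frac{\left(-1\right) 25}{4} = \left(- \frac{1}{4}\right) \left(-25\right) = \frac{25}{4}$)
$k{\left(a,l \right)} = 2 l$
$k{\left(91,K{\left(\left(5 - 4\right) \left(-2\right),-7 \right)} \right)} + 23511 = 2 \cdot \frac{25}{4} + 23511 = \frac{25}{2} + 23511 = \frac{47047}{2}$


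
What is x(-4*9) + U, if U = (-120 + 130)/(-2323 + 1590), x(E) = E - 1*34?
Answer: -51320/733 ≈ -70.014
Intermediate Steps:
x(E) = -34 + E (x(E) = E - 34 = -34 + E)
U = -10/733 (U = 10/(-733) = 10*(-1/733) = -10/733 ≈ -0.013643)
x(-4*9) + U = (-34 - 4*9) - 10/733 = (-34 - 36) - 10/733 = -70 - 10/733 = -51320/733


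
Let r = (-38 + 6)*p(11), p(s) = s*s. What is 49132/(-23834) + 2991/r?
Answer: -130763299/46142624 ≈ -2.8339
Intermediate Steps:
p(s) = s²
r = -3872 (r = (-38 + 6)*11² = -32*121 = -3872)
49132/(-23834) + 2991/r = 49132/(-23834) + 2991/(-3872) = 49132*(-1/23834) + 2991*(-1/3872) = -24566/11917 - 2991/3872 = -130763299/46142624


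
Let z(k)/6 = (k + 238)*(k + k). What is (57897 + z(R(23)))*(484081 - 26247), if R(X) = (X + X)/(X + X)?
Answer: 27820283010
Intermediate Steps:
R(X) = 1 (R(X) = (2*X)/((2*X)) = (2*X)*(1/(2*X)) = 1)
z(k) = 12*k*(238 + k) (z(k) = 6*((k + 238)*(k + k)) = 6*((238 + k)*(2*k)) = 6*(2*k*(238 + k)) = 12*k*(238 + k))
(57897 + z(R(23)))*(484081 - 26247) = (57897 + 12*1*(238 + 1))*(484081 - 26247) = (57897 + 12*1*239)*457834 = (57897 + 2868)*457834 = 60765*457834 = 27820283010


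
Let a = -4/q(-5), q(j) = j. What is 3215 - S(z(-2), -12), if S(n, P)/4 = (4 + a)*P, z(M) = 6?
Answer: 17227/5 ≈ 3445.4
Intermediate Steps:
a = ⅘ (a = -4/(-5) = -4*(-⅕) = ⅘ ≈ 0.80000)
S(n, P) = 96*P/5 (S(n, P) = 4*((4 + ⅘)*P) = 4*(24*P/5) = 96*P/5)
3215 - S(z(-2), -12) = 3215 - 96*(-12)/5 = 3215 - 1*(-1152/5) = 3215 + 1152/5 = 17227/5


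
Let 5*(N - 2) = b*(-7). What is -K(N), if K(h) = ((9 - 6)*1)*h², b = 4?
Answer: -972/25 ≈ -38.880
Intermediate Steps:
N = -18/5 (N = 2 + (4*(-7))/5 = 2 + (⅕)*(-28) = 2 - 28/5 = -18/5 ≈ -3.6000)
K(h) = 3*h² (K(h) = (3*1)*h² = 3*h²)
-K(N) = -3*(-18/5)² = -3*324/25 = -1*972/25 = -972/25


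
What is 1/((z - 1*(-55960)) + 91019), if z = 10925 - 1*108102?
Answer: 1/49802 ≈ 2.0080e-5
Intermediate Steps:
z = -97177 (z = 10925 - 108102 = -97177)
1/((z - 1*(-55960)) + 91019) = 1/((-97177 - 1*(-55960)) + 91019) = 1/((-97177 + 55960) + 91019) = 1/(-41217 + 91019) = 1/49802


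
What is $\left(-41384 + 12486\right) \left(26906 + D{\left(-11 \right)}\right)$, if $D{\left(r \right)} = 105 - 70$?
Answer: $-778541018$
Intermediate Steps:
$D{\left(r \right)} = 35$ ($D{\left(r \right)} = 105 - 70 = 35$)
$\left(-41384 + 12486\right) \left(26906 + D{\left(-11 \right)}\right) = \left(-41384 + 12486\right) \left(26906 + 35\right) = \left(-28898\right) 26941 = -778541018$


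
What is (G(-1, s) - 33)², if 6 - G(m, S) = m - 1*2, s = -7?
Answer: 576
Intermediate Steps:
G(m, S) = 8 - m (G(m, S) = 6 - (m - 1*2) = 6 - (m - 2) = 6 - (-2 + m) = 6 + (2 - m) = 8 - m)
(G(-1, s) - 33)² = ((8 - 1*(-1)) - 33)² = ((8 + 1) - 33)² = (9 - 33)² = (-24)² = 576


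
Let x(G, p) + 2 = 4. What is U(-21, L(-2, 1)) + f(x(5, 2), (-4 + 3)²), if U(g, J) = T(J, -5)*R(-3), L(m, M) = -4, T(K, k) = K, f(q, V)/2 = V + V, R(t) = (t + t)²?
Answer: -140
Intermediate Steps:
x(G, p) = 2 (x(G, p) = -2 + 4 = 2)
R(t) = 4*t² (R(t) = (2*t)² = 4*t²)
f(q, V) = 4*V (f(q, V) = 2*(V + V) = 2*(2*V) = 4*V)
U(g, J) = 36*J (U(g, J) = J*(4*(-3)²) = J*(4*9) = J*36 = 36*J)
U(-21, L(-2, 1)) + f(x(5, 2), (-4 + 3)²) = 36*(-4) + 4*(-4 + 3)² = -144 + 4*(-1)² = -144 + 4*1 = -144 + 4 = -140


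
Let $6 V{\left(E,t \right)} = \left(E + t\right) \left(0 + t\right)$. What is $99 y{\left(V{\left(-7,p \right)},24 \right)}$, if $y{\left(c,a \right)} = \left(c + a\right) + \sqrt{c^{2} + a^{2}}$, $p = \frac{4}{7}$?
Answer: $\frac{113454}{49} + \frac{594 \sqrt{38441}}{49} \approx 4692.2$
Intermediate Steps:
$p = \frac{4}{7}$ ($p = 4 \cdot \frac{1}{7} = \frac{4}{7} \approx 0.57143$)
$V{\left(E,t \right)} = \frac{t \left(E + t\right)}{6}$ ($V{\left(E,t \right)} = \frac{\left(E + t\right) \left(0 + t\right)}{6} = \frac{\left(E + t\right) t}{6} = \frac{t \left(E + t\right)}{6}$)
$y{\left(c,a \right)} = a + c + \sqrt{a^{2} + c^{2}}$ ($y{\left(c,a \right)} = \left(a + c\right) + \sqrt{a^{2} + c^{2}} = a + c + \sqrt{a^{2} + c^{2}}$)
$99 y{\left(V{\left(-7,p \right)},24 \right)} = 99 \left(24 + \frac{1}{6} \cdot \frac{4}{7} \left(-7 + \frac{4}{7}\right) + \sqrt{24^{2} + \left(\frac{1}{6} \cdot \frac{4}{7} \left(-7 + \frac{4}{7}\right)\right)^{2}}\right) = 99 \left(24 + \frac{1}{6} \cdot \frac{4}{7} \left(- \frac{45}{7}\right) + \sqrt{576 + \left(\frac{1}{6} \cdot \frac{4}{7} \left(- \frac{45}{7}\right)\right)^{2}}\right) = 99 \left(24 - \frac{30}{49} + \sqrt{576 + \left(- \frac{30}{49}\right)^{2}}\right) = 99 \left(24 - \frac{30}{49} + \sqrt{576 + \frac{900}{2401}}\right) = 99 \left(24 - \frac{30}{49} + \sqrt{\frac{1383876}{2401}}\right) = 99 \left(24 - \frac{30}{49} + \frac{6 \sqrt{38441}}{49}\right) = 99 \left(\frac{1146}{49} + \frac{6 \sqrt{38441}}{49}\right) = \frac{113454}{49} + \frac{594 \sqrt{38441}}{49}$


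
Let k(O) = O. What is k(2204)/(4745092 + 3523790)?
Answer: 1102/4134441 ≈ 0.00026654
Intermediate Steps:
k(2204)/(4745092 + 3523790) = 2204/(4745092 + 3523790) = 2204/8268882 = 2204*(1/8268882) = 1102/4134441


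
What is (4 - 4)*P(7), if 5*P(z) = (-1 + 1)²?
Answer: 0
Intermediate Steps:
P(z) = 0 (P(z) = (-1 + 1)²/5 = (⅕)*0² = (⅕)*0 = 0)
(4 - 4)*P(7) = (4 - 4)*0 = 0*0 = 0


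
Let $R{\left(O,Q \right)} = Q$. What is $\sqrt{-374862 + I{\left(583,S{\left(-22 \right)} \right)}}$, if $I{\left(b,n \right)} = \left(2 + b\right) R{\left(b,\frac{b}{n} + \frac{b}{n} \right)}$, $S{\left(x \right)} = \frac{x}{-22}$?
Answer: $4 \sqrt{19203} \approx 554.3$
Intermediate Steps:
$S{\left(x \right)} = - \frac{x}{22}$ ($S{\left(x \right)} = x \left(- \frac{1}{22}\right) = - \frac{x}{22}$)
$I{\left(b,n \right)} = \frac{2 b \left(2 + b\right)}{n}$ ($I{\left(b,n \right)} = \left(2 + b\right) \left(\frac{b}{n} + \frac{b}{n}\right) = \left(2 + b\right) \frac{2 b}{n} = \frac{2 b \left(2 + b\right)}{n}$)
$\sqrt{-374862 + I{\left(583,S{\left(-22 \right)} \right)}} = \sqrt{-374862 + 2 \cdot 583 \frac{1}{\left(- \frac{1}{22}\right) \left(-22\right)} \left(2 + 583\right)} = \sqrt{-374862 + 2 \cdot 583 \cdot 1^{-1} \cdot 585} = \sqrt{-374862 + 2 \cdot 583 \cdot 1 \cdot 585} = \sqrt{-374862 + 682110} = \sqrt{307248} = 4 \sqrt{19203}$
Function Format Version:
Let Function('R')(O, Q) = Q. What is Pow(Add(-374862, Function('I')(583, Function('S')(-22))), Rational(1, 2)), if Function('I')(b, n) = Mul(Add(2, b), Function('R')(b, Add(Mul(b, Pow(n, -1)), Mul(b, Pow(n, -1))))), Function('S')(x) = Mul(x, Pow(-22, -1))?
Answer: Mul(4, Pow(19203, Rational(1, 2))) ≈ 554.30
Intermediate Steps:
Function('S')(x) = Mul(Rational(-1, 22), x) (Function('S')(x) = Mul(x, Rational(-1, 22)) = Mul(Rational(-1, 22), x))
Function('I')(b, n) = Mul(2, b, Pow(n, -1), Add(2, b)) (Function('I')(b, n) = Mul(Add(2, b), Add(Mul(b, Pow(n, -1)), Mul(b, Pow(n, -1)))) = Mul(Add(2, b), Mul(2, b, Pow(n, -1))) = Mul(2, b, Pow(n, -1), Add(2, b)))
Pow(Add(-374862, Function('I')(583, Function('S')(-22))), Rational(1, 2)) = Pow(Add(-374862, Mul(2, 583, Pow(Mul(Rational(-1, 22), -22), -1), Add(2, 583))), Rational(1, 2)) = Pow(Add(-374862, Mul(2, 583, Pow(1, -1), 585)), Rational(1, 2)) = Pow(Add(-374862, Mul(2, 583, 1, 585)), Rational(1, 2)) = Pow(Add(-374862, 682110), Rational(1, 2)) = Pow(307248, Rational(1, 2)) = Mul(4, Pow(19203, Rational(1, 2)))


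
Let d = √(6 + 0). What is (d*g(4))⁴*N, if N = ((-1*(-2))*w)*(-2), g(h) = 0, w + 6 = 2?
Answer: 0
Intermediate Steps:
w = -4 (w = -6 + 2 = -4)
d = √6 ≈ 2.4495
N = 16 (N = (-1*(-2)*(-4))*(-2) = (2*(-4))*(-2) = -8*(-2) = 16)
(d*g(4))⁴*N = (√6*0)⁴*16 = 0⁴*16 = 0*16 = 0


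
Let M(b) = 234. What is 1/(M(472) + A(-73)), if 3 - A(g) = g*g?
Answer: -1/5092 ≈ -0.00019639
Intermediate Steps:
A(g) = 3 - g² (A(g) = 3 - g*g = 3 - g²)
1/(M(472) + A(-73)) = 1/(234 + (3 - 1*(-73)²)) = 1/(234 + (3 - 1*5329)) = 1/(234 + (3 - 5329)) = 1/(234 - 5326) = 1/(-5092) = -1/5092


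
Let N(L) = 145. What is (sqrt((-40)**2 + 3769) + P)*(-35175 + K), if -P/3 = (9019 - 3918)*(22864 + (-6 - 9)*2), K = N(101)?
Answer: 12240487431060 - 35030*sqrt(5369) ≈ 1.2240e+13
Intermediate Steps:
K = 145
P = -349428702 (P = -3*(9019 - 3918)*(22864 + (-6 - 9)*2) = -15303*(22864 - 15*2) = -15303*(22864 - 30) = -15303*22834 = -3*116476234 = -349428702)
(sqrt((-40)**2 + 3769) + P)*(-35175 + K) = (sqrt((-40)**2 + 3769) - 349428702)*(-35175 + 145) = (sqrt(1600 + 3769) - 349428702)*(-35030) = (sqrt(5369) - 349428702)*(-35030) = (-349428702 + sqrt(5369))*(-35030) = 12240487431060 - 35030*sqrt(5369)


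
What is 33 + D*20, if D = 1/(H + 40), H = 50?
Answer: 299/9 ≈ 33.222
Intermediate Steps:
D = 1/90 (D = 1/(50 + 40) = 1/90 ≈ 0.011111)
33 + D*20 = 33 + (1/90)*20 = 33 + 2/9 = 299/9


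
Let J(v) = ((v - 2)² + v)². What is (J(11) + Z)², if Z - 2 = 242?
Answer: 75829264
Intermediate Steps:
Z = 244 (Z = 2 + 242 = 244)
J(v) = (v + (-2 + v)²)² (J(v) = ((-2 + v)² + v)² = (v + (-2 + v)²)²)
(J(11) + Z)² = ((11 + (-2 + 11)²)² + 244)² = ((11 + 9²)² + 244)² = ((11 + 81)² + 244)² = (92² + 244)² = (8464 + 244)² = 8708² = 75829264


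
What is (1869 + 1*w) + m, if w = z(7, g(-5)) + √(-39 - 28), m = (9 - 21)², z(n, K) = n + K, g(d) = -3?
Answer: 2017 + I*√67 ≈ 2017.0 + 8.1853*I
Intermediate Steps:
z(n, K) = K + n
m = 144 (m = (-12)² = 144)
w = 4 + I*√67 (w = (-3 + 7) + √(-39 - 28) = 4 + √(-67) = 4 + I*√67 ≈ 4.0 + 8.1853*I)
(1869 + 1*w) + m = (1869 + 1*(4 + I*√67)) + 144 = (1869 + (4 + I*√67)) + 144 = (1873 + I*√67) + 144 = 2017 + I*√67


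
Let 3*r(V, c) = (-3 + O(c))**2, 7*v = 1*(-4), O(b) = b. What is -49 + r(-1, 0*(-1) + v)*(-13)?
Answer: -15328/147 ≈ -104.27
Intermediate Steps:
v = -4/7 (v = (1*(-4))/7 = (1/7)*(-4) = -4/7 ≈ -0.57143)
r(V, c) = (-3 + c)**2/3
-49 + r(-1, 0*(-1) + v)*(-13) = -49 + ((-3 + (0*(-1) - 4/7))**2/3)*(-13) = -49 + ((-3 + (0 - 4/7))**2/3)*(-13) = -49 + ((-3 - 4/7)**2/3)*(-13) = -49 + ((-25/7)**2/3)*(-13) = -49 + ((1/3)*(625/49))*(-13) = -49 + (625/147)*(-13) = -49 - 8125/147 = -15328/147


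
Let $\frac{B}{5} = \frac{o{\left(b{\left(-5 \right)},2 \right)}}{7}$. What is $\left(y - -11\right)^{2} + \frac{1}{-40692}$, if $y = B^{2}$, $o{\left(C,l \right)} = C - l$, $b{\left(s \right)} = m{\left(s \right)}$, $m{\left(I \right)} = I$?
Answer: $\frac{52736831}{40692} \approx 1296.0$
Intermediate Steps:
$b{\left(s \right)} = s$
$B = -5$ ($B = 5 \frac{-5 - 2}{7} = 5 \left(-5 - 2\right) \frac{1}{7} = 5 \left(\left(-7\right) \frac{1}{7}\right) = 5 \left(-1\right) = -5$)
$y = 25$ ($y = \left(-5\right)^{2} = 25$)
$\left(y - -11\right)^{2} + \frac{1}{-40692} = \left(25 - -11\right)^{2} + \frac{1}{-40692} = \left(25 + \left(-3 + 14\right)\right)^{2} - \frac{1}{40692} = \left(25 + 11\right)^{2} - \frac{1}{40692} = 36^{2} - \frac{1}{40692} = 1296 - \frac{1}{40692} = \frac{52736831}{40692}$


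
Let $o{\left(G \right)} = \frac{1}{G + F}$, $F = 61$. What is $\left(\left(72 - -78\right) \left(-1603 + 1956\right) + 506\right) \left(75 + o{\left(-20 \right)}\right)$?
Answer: $\frac{164430656}{41} \approx 4.0105 \cdot 10^{6}$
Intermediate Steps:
$o{\left(G \right)} = \frac{1}{61 + G}$ ($o{\left(G \right)} = \frac{1}{G + 61} = \frac{1}{61 + G}$)
$\left(\left(72 - -78\right) \left(-1603 + 1956\right) + 506\right) \left(75 + o{\left(-20 \right)}\right) = \left(\left(72 - -78\right) \left(-1603 + 1956\right) + 506\right) \left(75 + \frac{1}{61 - 20}\right) = \left(\left(72 + 78\right) 353 + 506\right) \left(75 + \frac{1}{41}\right) = \left(150 \cdot 353 + 506\right) \left(75 + \frac{1}{41}\right) = \left(52950 + 506\right) \frac{3076}{41} = 53456 \cdot \frac{3076}{41} = \frac{164430656}{41}$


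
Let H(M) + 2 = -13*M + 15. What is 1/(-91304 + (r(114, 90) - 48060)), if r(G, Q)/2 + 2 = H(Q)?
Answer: -1/141682 ≈ -7.0581e-6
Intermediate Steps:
H(M) = 13 - 13*M (H(M) = -2 + (-13*M + 15) = -2 + (15 - 13*M) = 13 - 13*M)
r(G, Q) = 22 - 26*Q (r(G, Q) = -4 + 2*(13 - 13*Q) = -4 + (26 - 26*Q) = 22 - 26*Q)
1/(-91304 + (r(114, 90) - 48060)) = 1/(-91304 + ((22 - 26*90) - 48060)) = 1/(-91304 + ((22 - 2340) - 48060)) = 1/(-91304 + (-2318 - 48060)) = 1/(-91304 - 50378) = 1/(-141682) = -1/141682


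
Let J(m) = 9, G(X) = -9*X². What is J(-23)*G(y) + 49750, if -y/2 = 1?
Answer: 49426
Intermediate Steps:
y = -2 (y = -2*1 = -2)
J(-23)*G(y) + 49750 = 9*(-9*(-2)²) + 49750 = 9*(-9*4) + 49750 = 9*(-36) + 49750 = -324 + 49750 = 49426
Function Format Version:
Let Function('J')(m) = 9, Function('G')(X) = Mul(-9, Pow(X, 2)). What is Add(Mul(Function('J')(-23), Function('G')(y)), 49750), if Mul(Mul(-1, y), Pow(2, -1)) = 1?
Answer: 49426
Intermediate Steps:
y = -2 (y = Mul(-2, 1) = -2)
Add(Mul(Function('J')(-23), Function('G')(y)), 49750) = Add(Mul(9, Mul(-9, Pow(-2, 2))), 49750) = Add(Mul(9, Mul(-9, 4)), 49750) = Add(Mul(9, -36), 49750) = Add(-324, 49750) = 49426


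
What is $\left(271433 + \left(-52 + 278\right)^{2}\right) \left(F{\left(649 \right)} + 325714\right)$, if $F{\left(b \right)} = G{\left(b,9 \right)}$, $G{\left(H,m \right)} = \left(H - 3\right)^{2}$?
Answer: $239633862270$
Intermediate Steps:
$G{\left(H,m \right)} = \left(-3 + H\right)^{2}$
$F{\left(b \right)} = \left(-3 + b\right)^{2}$
$\left(271433 + \left(-52 + 278\right)^{2}\right) \left(F{\left(649 \right)} + 325714\right) = \left(271433 + \left(-52 + 278\right)^{2}\right) \left(\left(-3 + 649\right)^{2} + 325714\right) = \left(271433 + 226^{2}\right) \left(646^{2} + 325714\right) = \left(271433 + 51076\right) \left(417316 + 325714\right) = 322509 \cdot 743030 = 239633862270$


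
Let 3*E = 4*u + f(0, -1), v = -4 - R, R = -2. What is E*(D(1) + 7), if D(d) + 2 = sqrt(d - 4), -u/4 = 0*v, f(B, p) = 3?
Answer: 5 + I*sqrt(3) ≈ 5.0 + 1.732*I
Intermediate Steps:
v = -2 (v = -4 - 1*(-2) = -4 + 2 = -2)
u = 0 (u = -0*(-2) = -4*0 = 0)
D(d) = -2 + sqrt(-4 + d) (D(d) = -2 + sqrt(d - 4) = -2 + sqrt(-4 + d))
E = 1 (E = (4*0 + 3)/3 = (0 + 3)/3 = (1/3)*3 = 1)
E*(D(1) + 7) = 1*((-2 + sqrt(-4 + 1)) + 7) = 1*((-2 + sqrt(-3)) + 7) = 1*((-2 + I*sqrt(3)) + 7) = 1*(5 + I*sqrt(3)) = 5 + I*sqrt(3)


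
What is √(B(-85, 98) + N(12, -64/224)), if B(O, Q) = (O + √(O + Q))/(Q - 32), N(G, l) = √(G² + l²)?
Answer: √(-274890 + 3234*√13 + 60984*√1765)/462 ≈ 3.2818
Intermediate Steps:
B(O, Q) = (O + √(O + Q))/(-32 + Q)
√(B(-85, 98) + N(12, -64/224)) = √((-85 + √(-85 + 98))/(-32 + 98) + √(12² + (-64/224)²)) = √((-85 + √13)/66 + √(144 + (-64*1/224)²)) = √((-85 + √13)/66 + √(144 + (-2/7)²)) = √((-85/66 + √13/66) + √(144 + 4/49)) = √((-85/66 + √13/66) + √(7060/49)) = √((-85/66 + √13/66) + 2*√1765/7) = √(-85/66 + √13/66 + 2*√1765/7)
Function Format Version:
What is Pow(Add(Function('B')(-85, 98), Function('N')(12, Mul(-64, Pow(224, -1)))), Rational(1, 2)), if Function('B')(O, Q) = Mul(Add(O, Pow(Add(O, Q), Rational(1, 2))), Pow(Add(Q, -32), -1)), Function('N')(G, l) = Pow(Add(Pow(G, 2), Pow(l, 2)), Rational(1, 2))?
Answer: Mul(Rational(1, 462), Pow(Add(-274890, Mul(3234, Pow(13, Rational(1, 2))), Mul(60984, Pow(1765, Rational(1, 2)))), Rational(1, 2))) ≈ 3.2818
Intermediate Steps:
Function('B')(O, Q) = Mul(Pow(Add(-32, Q), -1), Add(O, Pow(Add(O, Q), Rational(1, 2)))) (Function('B')(O, Q) = Mul(Add(O, Pow(Add(O, Q), Rational(1, 2))), Pow(Add(-32, Q), -1)) = Mul(Pow(Add(-32, Q), -1), Add(O, Pow(Add(O, Q), Rational(1, 2)))))
Pow(Add(Function('B')(-85, 98), Function('N')(12, Mul(-64, Pow(224, -1)))), Rational(1, 2)) = Pow(Add(Mul(Pow(Add(-32, 98), -1), Add(-85, Pow(Add(-85, 98), Rational(1, 2)))), Pow(Add(Pow(12, 2), Pow(Mul(-64, Pow(224, -1)), 2)), Rational(1, 2))), Rational(1, 2)) = Pow(Add(Mul(Pow(66, -1), Add(-85, Pow(13, Rational(1, 2)))), Pow(Add(144, Pow(Mul(-64, Rational(1, 224)), 2)), Rational(1, 2))), Rational(1, 2)) = Pow(Add(Mul(Rational(1, 66), Add(-85, Pow(13, Rational(1, 2)))), Pow(Add(144, Pow(Rational(-2, 7), 2)), Rational(1, 2))), Rational(1, 2)) = Pow(Add(Add(Rational(-85, 66), Mul(Rational(1, 66), Pow(13, Rational(1, 2)))), Pow(Add(144, Rational(4, 49)), Rational(1, 2))), Rational(1, 2)) = Pow(Add(Add(Rational(-85, 66), Mul(Rational(1, 66), Pow(13, Rational(1, 2)))), Pow(Rational(7060, 49), Rational(1, 2))), Rational(1, 2)) = Pow(Add(Add(Rational(-85, 66), Mul(Rational(1, 66), Pow(13, Rational(1, 2)))), Mul(Rational(2, 7), Pow(1765, Rational(1, 2)))), Rational(1, 2)) = Pow(Add(Rational(-85, 66), Mul(Rational(1, 66), Pow(13, Rational(1, 2))), Mul(Rational(2, 7), Pow(1765, Rational(1, 2)))), Rational(1, 2))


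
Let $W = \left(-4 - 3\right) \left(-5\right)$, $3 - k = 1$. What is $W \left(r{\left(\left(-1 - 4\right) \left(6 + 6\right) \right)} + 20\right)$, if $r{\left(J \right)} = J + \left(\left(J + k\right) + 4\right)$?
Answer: $-3290$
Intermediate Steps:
$k = 2$ ($k = 3 - 1 = 2$)
$r{\left(J \right)} = 6 + 2 J$ ($r{\left(J \right)} = J + \left(\left(J + 2\right) + 4\right) = J + \left(\left(2 + J\right) + 4\right) = J + \left(6 + J\right) = 6 + 2 J$)
$W = 35$ ($W = \left(-7\right) \left(-5\right) = 35$)
$W \left(r{\left(\left(-1 - 4\right) \left(6 + 6\right) \right)} + 20\right) = 35 \left(\left(6 + 2 \left(-1 - 4\right) \left(6 + 6\right)\right) + 20\right) = 35 \left(\left(6 + 2 \left(\left(-5\right) 12\right)\right) + 20\right) = 35 \left(\left(6 + 2 \left(-60\right)\right) + 20\right) = 35 \left(\left(6 - 120\right) + 20\right) = 35 \left(-114 + 20\right) = 35 \left(-94\right) = -3290$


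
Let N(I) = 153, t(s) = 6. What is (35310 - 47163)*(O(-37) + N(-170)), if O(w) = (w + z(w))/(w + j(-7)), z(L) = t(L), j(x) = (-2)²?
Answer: -20071080/11 ≈ -1.8246e+6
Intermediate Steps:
j(x) = 4
z(L) = 6
O(w) = (6 + w)/(4 + w) (O(w) = (w + 6)/(w + 4) = (6 + w)/(4 + w))
(35310 - 47163)*(O(-37) + N(-170)) = (35310 - 47163)*((6 - 37)/(4 - 37) + 153) = -11853*(-31/(-33) + 153) = -11853*(-1/33*(-31) + 153) = -11853*(31/33 + 153) = -11853*5080/33 = -20071080/11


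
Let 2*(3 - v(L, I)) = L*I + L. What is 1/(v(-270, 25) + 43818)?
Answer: 1/47331 ≈ 2.1128e-5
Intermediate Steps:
v(L, I) = 3 - L/2 - I*L/2 (v(L, I) = 3 - (L*I + L)/2 = 3 - (I*L + L)/2 = 3 - (L + I*L)/2 = 3 + (-L/2 - I*L/2) = 3 - L/2 - I*L/2)
1/(v(-270, 25) + 43818) = 1/((3 - ½*(-270) - ½*25*(-270)) + 43818) = 1/((3 + 135 + 3375) + 43818) = 1/(3513 + 43818) = 1/47331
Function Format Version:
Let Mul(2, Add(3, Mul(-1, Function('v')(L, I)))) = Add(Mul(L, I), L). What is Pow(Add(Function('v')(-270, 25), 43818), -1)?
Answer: Rational(1, 47331) ≈ 2.1128e-5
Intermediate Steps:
Function('v')(L, I) = Add(3, Mul(Rational(-1, 2), L), Mul(Rational(-1, 2), I, L)) (Function('v')(L, I) = Add(3, Mul(Rational(-1, 2), Add(Mul(L, I), L))) = Add(3, Mul(Rational(-1, 2), Add(Mul(I, L), L))) = Add(3, Mul(Rational(-1, 2), Add(L, Mul(I, L)))) = Add(3, Add(Mul(Rational(-1, 2), L), Mul(Rational(-1, 2), I, L))) = Add(3, Mul(Rational(-1, 2), L), Mul(Rational(-1, 2), I, L)))
Pow(Add(Function('v')(-270, 25), 43818), -1) = Pow(Add(Add(3, Mul(Rational(-1, 2), -270), Mul(Rational(-1, 2), 25, -270)), 43818), -1) = Pow(Add(Add(3, 135, 3375), 43818), -1) = Pow(Add(3513, 43818), -1) = Pow(47331, -1) = Rational(1, 47331)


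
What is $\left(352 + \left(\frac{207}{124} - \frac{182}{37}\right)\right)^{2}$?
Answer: $\frac{2560214404489}{21049744} \approx 1.2163 \cdot 10^{5}$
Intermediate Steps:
$\left(352 + \left(\frac{207}{124} - \frac{182}{37}\right)\right)^{2} = \left(352 - \frac{14909}{4588}\right)^{2} = \left(\frac{1600067}{4588}\right)^{2} = \frac{2560214404489}{21049744}$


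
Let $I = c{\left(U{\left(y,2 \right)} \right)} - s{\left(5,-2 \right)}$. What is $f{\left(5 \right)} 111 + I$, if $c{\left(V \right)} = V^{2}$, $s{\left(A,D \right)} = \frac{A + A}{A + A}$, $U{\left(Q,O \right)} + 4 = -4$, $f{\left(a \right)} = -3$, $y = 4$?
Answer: $-270$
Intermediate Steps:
$U{\left(Q,O \right)} = -8$ ($U{\left(Q,O \right)} = -4 - 4 = -8$)
$s{\left(A,D \right)} = 1$ ($s{\left(A,D \right)} = \frac{2 A}{2 A} = 2 A \frac{1}{2 A} = 1$)
$I = 63$ ($I = \left(-8\right)^{2} - 1 = 64 - 1 = 63$)
$f{\left(5 \right)} 111 + I = \left(-3\right) 111 + 63 = -333 + 63 = -270$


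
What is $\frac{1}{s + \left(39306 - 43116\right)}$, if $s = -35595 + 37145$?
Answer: $- \frac{1}{2260} \approx -0.00044248$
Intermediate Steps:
$s = 1550$
$\frac{1}{s + \left(39306 - 43116\right)} = \frac{1}{1550 + \left(39306 - 43116\right)} = \frac{1}{1550 - 3810} = \frac{1}{-2260} = - \frac{1}{2260}$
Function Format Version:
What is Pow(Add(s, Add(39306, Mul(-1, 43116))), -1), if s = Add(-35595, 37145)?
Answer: Rational(-1, 2260) ≈ -0.00044248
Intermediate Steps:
s = 1550
Pow(Add(s, Add(39306, Mul(-1, 43116))), -1) = Pow(Add(1550, Add(39306, Mul(-1, 43116))), -1) = Pow(Add(1550, Add(39306, -43116)), -1) = Pow(Add(1550, -3810), -1) = Pow(-2260, -1) = Rational(-1, 2260)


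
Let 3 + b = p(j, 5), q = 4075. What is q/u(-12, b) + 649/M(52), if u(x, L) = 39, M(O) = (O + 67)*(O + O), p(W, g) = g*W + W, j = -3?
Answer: 3881347/37128 ≈ 104.54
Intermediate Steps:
p(W, g) = W + W*g (p(W, g) = W*g + W = W + W*g)
b = -21 (b = -3 - 3*(1 + 5) = -3 - 3*6 = -3 - 18 = -21)
M(O) = 2*O*(67 + O) (M(O) = (67 + O)*(2*O) = 2*O*(67 + O))
q/u(-12, b) + 649/M(52) = 4075/39 + 649/((2*52*(67 + 52))) = 4075*(1/39) + 649/((2*52*119)) = 4075/39 + 649/12376 = 3881347/37128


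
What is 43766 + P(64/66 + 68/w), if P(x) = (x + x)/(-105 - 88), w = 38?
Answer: 5296163966/121011 ≈ 43766.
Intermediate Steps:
P(x) = -2*x/193 (P(x) = (2*x)/(-193) = (2*x)*(-1/193) = -2*x/193)
43766 + P(64/66 + 68/w) = 43766 - 2*(64/66 + 68/38)/193 = 43766 - 2*(64*(1/66) + 68*(1/38))/193 = 43766 - 2*(32/33 + 34/19)/193 = 43766 - 2/193*1730/627 = 43766 - 3460/121011 = 5296163966/121011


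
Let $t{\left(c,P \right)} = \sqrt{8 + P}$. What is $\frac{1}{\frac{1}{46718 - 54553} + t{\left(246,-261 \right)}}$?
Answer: $- \frac{7835}{15530967926} - \frac{61387225 i \sqrt{253}}{15530967926} \approx -5.0448 \cdot 10^{-7} - 0.062869 i$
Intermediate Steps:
$\frac{1}{\frac{1}{46718 - 54553} + t{\left(246,-261 \right)}} = \frac{1}{\frac{1}{46718 - 54553} + \sqrt{8 - 261}} = \frac{1}{\frac{1}{-7835} + \sqrt{-253}} = \frac{1}{- \frac{1}{7835} + i \sqrt{253}}$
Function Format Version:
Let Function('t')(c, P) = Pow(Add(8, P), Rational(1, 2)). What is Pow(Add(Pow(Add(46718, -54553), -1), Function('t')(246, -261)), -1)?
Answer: Add(Rational(-7835, 15530967926), Mul(Rational(-61387225, 15530967926), I, Pow(253, Rational(1, 2)))) ≈ Add(-5.0448e-7, Mul(-0.062869, I))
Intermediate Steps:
Pow(Add(Pow(Add(46718, -54553), -1), Function('t')(246, -261)), -1) = Pow(Add(Pow(Add(46718, -54553), -1), Pow(Add(8, -261), Rational(1, 2))), -1) = Pow(Add(Pow(-7835, -1), Pow(-253, Rational(1, 2))), -1) = Pow(Add(Rational(-1, 7835), Mul(I, Pow(253, Rational(1, 2)))), -1)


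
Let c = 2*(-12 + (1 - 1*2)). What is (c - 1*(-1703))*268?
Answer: 449436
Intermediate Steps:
c = -26 (c = 2*(-12 + (1 - 2)) = 2*(-12 - 1) = 2*(-13) = -26)
(c - 1*(-1703))*268 = (-26 - 1*(-1703))*268 = (-26 + 1703)*268 = 1677*268 = 449436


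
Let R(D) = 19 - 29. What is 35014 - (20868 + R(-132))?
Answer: 14156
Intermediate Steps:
R(D) = -10
35014 - (20868 + R(-132)) = 35014 - (20868 - 10) = 35014 - 1*20858 = 35014 - 20858 = 14156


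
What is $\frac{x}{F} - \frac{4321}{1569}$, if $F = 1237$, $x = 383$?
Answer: $- \frac{4744150}{1940853} \approx -2.4444$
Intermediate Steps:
$\frac{x}{F} - \frac{4321}{1569} = \frac{383}{1237} - \frac{4321}{1569} = - \frac{4744150}{1940853}$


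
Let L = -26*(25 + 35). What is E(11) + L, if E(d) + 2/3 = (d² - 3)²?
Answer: 37090/3 ≈ 12363.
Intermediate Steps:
E(d) = -⅔ + (-3 + d²)² (E(d) = -⅔ + (d² - 3)² = -⅔ + (-3 + d²)²)
L = -1560 (L = -26*60 = -1560)
E(11) + L = (-⅔ + (-3 + 11²)²) - 1560 = (-⅔ + (-3 + 121)²) - 1560 = (-⅔ + 118²) - 1560 = (-⅔ + 13924) - 1560 = 41770/3 - 1560 = 37090/3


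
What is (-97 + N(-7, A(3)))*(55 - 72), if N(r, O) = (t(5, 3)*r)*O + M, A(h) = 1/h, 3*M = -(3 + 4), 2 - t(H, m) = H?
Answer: 4709/3 ≈ 1569.7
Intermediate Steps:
t(H, m) = 2 - H
M = -7/3 (M = (-(3 + 4))/3 = (-1*7)/3 = (⅓)*(-7) = -7/3 ≈ -2.3333)
N(r, O) = -7/3 - 3*O*r (N(r, O) = ((2 - 1*5)*r)*O - 7/3 = ((2 - 5)*r)*O - 7/3 = (-3*r)*O - 7/3 = -3*O*r - 7/3 = -7/3 - 3*O*r)
(-97 + N(-7, A(3)))*(55 - 72) = (-97 + (-7/3 - 3*(-7)/3))*(55 - 72) = (-97 + (-7/3 - 3*⅓*(-7)))*(-17) = (-97 + (-7/3 + 7))*(-17) = (-97 + 14/3)*(-17) = -277/3*(-17) = 4709/3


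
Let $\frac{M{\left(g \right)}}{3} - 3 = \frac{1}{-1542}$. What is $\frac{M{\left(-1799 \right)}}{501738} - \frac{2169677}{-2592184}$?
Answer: $\frac{139889304936191}{167126742229272} \approx 0.83703$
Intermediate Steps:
$M{\left(g \right)} = \frac{4625}{514}$ ($M{\left(g \right)} = 9 + \frac{3}{-1542} = 9 + 3 \left(- \frac{1}{1542}\right) = 9 - \frac{1}{514} = \frac{4625}{514}$)
$\frac{M{\left(-1799 \right)}}{501738} - \frac{2169677}{-2592184} = \frac{4625}{514 \cdot 501738} - \frac{2169677}{-2592184} = \frac{4625}{514} \cdot \frac{1}{501738} - - \frac{2169677}{2592184} = \frac{4625}{257893332} + \frac{2169677}{2592184} = \frac{139889304936191}{167126742229272}$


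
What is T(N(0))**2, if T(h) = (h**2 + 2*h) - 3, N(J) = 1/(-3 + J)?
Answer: 1024/81 ≈ 12.642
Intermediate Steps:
T(h) = -3 + h**2 + 2*h
T(N(0))**2 = (-3 + (1/(-3 + 0))**2 + 2/(-3 + 0))**2 = (-3 + (1/(-3))**2 + 2/(-3))**2 = (-3 + (-1/3)**2 + 2*(-1/3))**2 = (-3 + 1/9 - 2/3)**2 = (-32/9)**2 = 1024/81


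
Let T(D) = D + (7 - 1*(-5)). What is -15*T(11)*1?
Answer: -345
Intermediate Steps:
T(D) = 12 + D (T(D) = D + (7 + 5) = D + 12 = 12 + D)
-15*T(11)*1 = -15*(12 + 11)*1 = -15*23*1 = -345*1 = -345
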